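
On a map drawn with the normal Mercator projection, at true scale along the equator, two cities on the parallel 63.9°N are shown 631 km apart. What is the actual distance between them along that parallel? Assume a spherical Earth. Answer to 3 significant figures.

Mercator is conformal, so the point scale is isotropic: h = k = sec φ = 1/cos φ.
Along the parallel at 63.9°, map distances are exaggerated by k = sec 63.9° = 2.273.
True distance = 631 / 2.273 = 631 × cos 63.9° ≈ 278 km.

278 km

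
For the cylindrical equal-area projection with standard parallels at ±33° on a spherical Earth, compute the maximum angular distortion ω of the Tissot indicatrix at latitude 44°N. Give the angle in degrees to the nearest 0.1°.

A cylindrical equal-area projection with standard parallel φ₀ has meridian scale h = cos φ / cos φ₀ and parallel scale k = cos φ₀ / cos φ (so areas are preserved, h·k = 1).
At 44°: h = 0.8577, k = 1.166; principal scales a = 1.166, b = 0.8577.
sin(ω/2) = (a − b)/(a + b) = 0.3082/2.024 = 0.1523, so ω = 2 arcsin(0.1523) ≈ 17.5°.

17.5°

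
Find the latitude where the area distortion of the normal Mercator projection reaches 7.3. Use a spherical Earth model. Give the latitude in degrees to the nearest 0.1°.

68.3°

Mercator areal scale is sec²φ.
sec²φ = 7.3  ⇒  cos²φ = 0.1370  ⇒  cos φ = 0.3701.
φ = arccos(0.3701) ≈ 68.3°.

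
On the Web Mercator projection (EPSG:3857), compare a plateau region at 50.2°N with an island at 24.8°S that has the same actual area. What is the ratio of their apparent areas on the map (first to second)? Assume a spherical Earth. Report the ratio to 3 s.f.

2.01

On Mercator, area is exaggerated by sec²φ = 1/cos²φ.
At 50.2°: sec²(50.2°) = 1/0.6401² = 2.441.
At 24.8°: sec²(24.8°) = 1/0.9078² = 1.214.
Ratio = 2.441/1.214 = cos²(24.8°)/cos²(50.2°) ≈ 2.01.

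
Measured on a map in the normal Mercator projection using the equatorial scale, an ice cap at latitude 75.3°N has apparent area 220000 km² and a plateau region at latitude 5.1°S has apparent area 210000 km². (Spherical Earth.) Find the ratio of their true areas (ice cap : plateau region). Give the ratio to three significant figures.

Mercator's areal exaggeration is sec²φ; hence true area = (apparent area) · cos²φ.
True area of ice cap: 220000 × cos²(75.3°) = 220000 × 0.06439 = 14170 km².
True area of plateau region: 210000 × cos²(5.1°) = 210000 × 0.9921 = 208300 km².
Ratio = 14170 / 208300 ≈ 0.0680.

0.0680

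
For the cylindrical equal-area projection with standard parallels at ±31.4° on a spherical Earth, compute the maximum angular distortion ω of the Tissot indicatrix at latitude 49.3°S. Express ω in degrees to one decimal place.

For cylindrical equal-area with standard parallel φ₀, h = cos φ / cos φ₀ and k = cos φ₀ / cos φ, so h·k = 1.
At 49.3°: h = 0.7640, k = 1.309; principal scales a = 1.309, b = 0.7640.
sin(ω/2) = (a − b)/(a + b) = 0.5449/2.073 = 0.2629, so ω = 2 arcsin(0.2629) ≈ 30.5°.

30.5°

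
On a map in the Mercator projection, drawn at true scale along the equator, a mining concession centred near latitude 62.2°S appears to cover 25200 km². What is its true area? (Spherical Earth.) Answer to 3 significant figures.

5480 km²

For Mercator, h = k = sec φ (a conformal cylindrical projection has a single point scale, 1/cos φ).
Areal scale = k² = sec²φ = 1/cos²(62.2°) = 1/0.4664² = 4.597.
True area = apparent / (areal scale) = 25200 / 4.597 ≈ 5480 km².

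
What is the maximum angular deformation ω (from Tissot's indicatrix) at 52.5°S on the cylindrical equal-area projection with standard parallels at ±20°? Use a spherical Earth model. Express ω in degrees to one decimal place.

48.3°

A cylindrical equal-area projection with standard parallel φ₀ has meridian scale h = cos φ / cos φ₀ and parallel scale k = cos φ₀ / cos φ (so areas are preserved, h·k = 1).
At 52.5°: h = 0.6478, k = 1.544; principal scales a = 1.544, b = 0.6478.
sin(ω/2) = (a − b)/(a + b) = 0.8958/2.191 = 0.4088, so ω = 2 arcsin(0.4088) ≈ 48.3°.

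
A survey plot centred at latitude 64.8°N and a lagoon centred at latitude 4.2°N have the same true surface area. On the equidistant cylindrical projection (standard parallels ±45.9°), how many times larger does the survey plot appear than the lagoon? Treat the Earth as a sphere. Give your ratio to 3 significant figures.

With standard parallel φ₀ = 45.9°, the equirectangular projection gives x = Rλ cos φ₀, y = Rφ, so h = 1 and k = cos 45.9° / cos φ.
Areal scale at 64.8°: h·k = 1.000 × 1.634 = 1.634.
Areal scale at 4.2°: h·k = 1.000 × 0.6978 = 0.6978.
Ratio = 1.634/0.6978 ≈ 2.34.

2.34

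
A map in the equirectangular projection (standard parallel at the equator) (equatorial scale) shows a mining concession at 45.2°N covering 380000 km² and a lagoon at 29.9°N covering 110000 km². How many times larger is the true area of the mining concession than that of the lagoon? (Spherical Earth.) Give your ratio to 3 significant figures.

On the plate carrée, areal scale = h·k = 1 × sec φ, so true area = apparent × cos φ.
True area of mining concession: 380000 × cos(45.2°) = 380000 × 0.7046 = 267800 km².
True area of lagoon: 110000 × cos(29.9°) = 110000 × 0.8669 = 95360 km².
Ratio = 267800 / 95360 ≈ 2.81.

2.81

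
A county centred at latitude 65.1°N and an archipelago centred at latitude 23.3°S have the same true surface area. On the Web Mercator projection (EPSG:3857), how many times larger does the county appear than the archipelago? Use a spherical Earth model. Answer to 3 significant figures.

Mercator is conformal with k = sec φ, so areal scale = k² = sec²φ.
At 65.1°: sec²(65.1°) = 1/0.4210² = 5.641.
At 23.3°: sec²(23.3°) = 1/0.9184² = 1.185.
Ratio = 5.641/1.185 = cos²(23.3°)/cos²(65.1°) ≈ 4.76.

4.76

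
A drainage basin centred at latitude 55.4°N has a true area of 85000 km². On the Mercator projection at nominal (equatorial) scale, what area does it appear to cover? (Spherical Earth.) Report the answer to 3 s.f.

Mercator is conformal, so the point scale is isotropic: h = k = sec φ = 1/cos φ.
Areal scale = k² = sec²φ = 1/cos²(55.4°) = 1/0.5678² = 3.101.
Apparent area = 85000 × 3.101 ≈ 264000 km².

264000 km²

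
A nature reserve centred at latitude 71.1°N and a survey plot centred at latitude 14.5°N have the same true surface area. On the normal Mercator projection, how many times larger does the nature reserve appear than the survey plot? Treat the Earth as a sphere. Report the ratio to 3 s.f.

Mercator areal scale is sec²φ.
At 71.1°: sec²(71.1°) = 1/0.3239² = 9.531.
At 14.5°: sec²(14.5°) = 1/0.9681² = 1.067.
Ratio = 9.531/1.067 = cos²(14.5°)/cos²(71.1°) ≈ 8.93.

8.93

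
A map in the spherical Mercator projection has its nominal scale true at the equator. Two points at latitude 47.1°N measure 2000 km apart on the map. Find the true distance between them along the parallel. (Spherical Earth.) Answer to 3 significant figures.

1360 km

The Mercator projection is conformal; its linear scale factor is the same in every direction and equals sec φ = 1/cos φ.
Along the parallel at 47.1°, map distances are exaggerated by k = sec 47.1° = 1.469.
True distance = 2000 / 1.469 = 2000 × cos 47.1° ≈ 1360 km.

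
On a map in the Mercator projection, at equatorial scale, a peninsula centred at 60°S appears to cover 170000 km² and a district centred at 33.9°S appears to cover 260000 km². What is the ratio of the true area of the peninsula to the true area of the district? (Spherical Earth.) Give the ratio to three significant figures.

On Mercator the areal scale is sec²φ, so true area = apparent × cos²φ.
True area of peninsula: 170000 × cos²(60°) = 170000 × 0.2500 = 42500 km².
True area of district: 260000 × cos²(33.9°) = 260000 × 0.6889 = 179100 km².
Ratio = 42500 / 179100 ≈ 0.237.

0.237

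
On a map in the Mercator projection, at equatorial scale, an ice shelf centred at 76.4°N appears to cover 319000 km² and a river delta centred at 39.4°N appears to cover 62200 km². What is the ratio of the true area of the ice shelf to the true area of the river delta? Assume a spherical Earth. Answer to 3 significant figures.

0.475

Since Mercator area scale is 1/cos²φ, the true area equals the apparent area multiplied by cos²φ.
True area of ice shelf: 319000 × cos²(76.4°) = 319000 × 0.05529 = 17640 km².
True area of river delta: 62200 × cos²(39.4°) = 62200 × 0.5971 = 37140 km².
Ratio = 17640 / 37140 ≈ 0.475.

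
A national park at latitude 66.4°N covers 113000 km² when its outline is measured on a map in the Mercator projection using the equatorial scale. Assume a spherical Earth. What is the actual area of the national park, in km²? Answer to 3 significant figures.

18100 km²

The Mercator projection is conformal; its linear scale factor is the same in every direction and equals sec φ = 1/cos φ.
Areal scale = k² = sec²φ = 1/cos²(66.4°) = 1/0.4003² = 6.239.
True area = apparent / (areal scale) = 113000 / 6.239 ≈ 18100 km².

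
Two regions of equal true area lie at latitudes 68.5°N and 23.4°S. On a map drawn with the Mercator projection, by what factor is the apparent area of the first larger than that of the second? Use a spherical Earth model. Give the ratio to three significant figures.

Mercator is conformal with k = sec φ, so areal scale = k² = sec²φ.
At 68.5°: sec²(68.5°) = 1/0.3665² = 7.445.
At 23.4°: sec²(23.4°) = 1/0.9178² = 1.187.
Ratio = 7.445/1.187 = cos²(23.4°)/cos²(68.5°) ≈ 6.27.

6.27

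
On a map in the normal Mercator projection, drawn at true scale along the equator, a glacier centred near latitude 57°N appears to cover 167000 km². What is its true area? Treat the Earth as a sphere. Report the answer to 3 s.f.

49500 km²

The Mercator projection is conformal; its linear scale factor is the same in every direction and equals sec φ = 1/cos φ.
Areal scale = k² = sec²φ = 1/cos²(57°) = 1/0.5446² = 3.371.
True area = apparent / (areal scale) = 167000 / 3.371 ≈ 49500 km².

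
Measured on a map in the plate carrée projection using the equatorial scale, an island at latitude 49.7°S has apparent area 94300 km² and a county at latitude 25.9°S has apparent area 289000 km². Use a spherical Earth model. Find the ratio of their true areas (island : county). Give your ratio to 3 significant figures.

0.235

On the plate carrée, areal scale = h·k = 1 × sec φ, so true area = apparent × cos φ.
True area of island: 94300 × cos(49.7°) = 94300 × 0.6468 = 60990 km².
True area of county: 289000 × cos(25.9°) = 289000 × 0.8996 = 260000 km².
Ratio = 60990 / 260000 ≈ 0.235.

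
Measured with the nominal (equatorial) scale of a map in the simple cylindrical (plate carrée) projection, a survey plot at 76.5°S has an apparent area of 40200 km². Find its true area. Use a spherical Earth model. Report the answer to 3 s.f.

In the plate carrée (x = Rλ, y = Rφ), meridians are true-scale (h = 1) and parallels are stretched by k = sec φ.
Areal scale = h·k = 1 × sec φ; at 76.5°, h = 1.000, k = 4.284, so h·k = 4.284.
True area = apparent / (areal scale) = 40200 / 4.284 ≈ 9380 km².

9380 km²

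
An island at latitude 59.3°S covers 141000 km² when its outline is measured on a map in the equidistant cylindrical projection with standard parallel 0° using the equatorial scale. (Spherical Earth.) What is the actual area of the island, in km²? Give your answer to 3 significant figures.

In the plate carrée (x = Rλ, y = Rφ), meridians are true-scale (h = 1) and parallels are stretched by k = sec φ.
Areal scale = h·k = 1 × sec φ; at 59.3°, h = 1.000, k = 1.959, so h·k = 1.959.
True area = apparent / (areal scale) = 141000 / 1.959 ≈ 72000 km².

72000 km²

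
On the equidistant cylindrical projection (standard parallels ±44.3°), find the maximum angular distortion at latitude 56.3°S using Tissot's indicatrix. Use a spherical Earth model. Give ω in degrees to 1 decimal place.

The equidistant cylindrical projection with φ₀ = 44.3° has h = 1 (meridians true) and k = cos φ₀ / cos φ along parallels.
At 56.3°: h = 1.000, k = 1.290; principal scales a = 1.290, b = 1.000.
sin(ω/2) = (a − b)/(a + b) = 0.2899/2.290 = 0.1266, so ω = 2 arcsin(0.1266) ≈ 14.5°.

14.5°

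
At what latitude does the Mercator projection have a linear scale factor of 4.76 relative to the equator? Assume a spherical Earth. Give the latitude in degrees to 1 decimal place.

77.9°

Mercator scale is k = sec φ = 1/cos φ.
1/cos φ = 4.76  ⇒  cos φ = 0.2101  ⇒  φ = arccos(0.2101) ≈ 77.9°.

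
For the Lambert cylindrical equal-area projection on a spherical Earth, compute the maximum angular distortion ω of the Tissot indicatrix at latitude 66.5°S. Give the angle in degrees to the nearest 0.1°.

93.0°

The Lambert cylindrical equal-area projection is the cylindrical equal-area projection with its standard parallel at the equator (φ₀ = 0). For cylindrical equal-area with standard parallel φ₀, h = cos φ / cos φ₀ and k = cos φ₀ / cos φ, so h·k = 1.
At 66.5°: h = 0.3987, k = 2.508; principal scales a = 2.508, b = 0.3987.
sin(ω/2) = (a − b)/(a + b) = 2.109/2.907 = 0.7256, so ω = 2 arcsin(0.7256) ≈ 93.0°.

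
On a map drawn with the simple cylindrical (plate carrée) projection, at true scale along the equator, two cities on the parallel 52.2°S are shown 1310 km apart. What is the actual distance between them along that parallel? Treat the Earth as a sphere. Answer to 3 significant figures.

803 km

For the equirectangular projection with φ₀ = 0 (plate carrée), h = 1 along meridians and k = sec φ along parallels.
Along the parallel at 52.2°, map distances are exaggerated by k = sec 52.2° = 1.632.
True distance = 1310 / 1.632 = 1310 × cos 52.2° ≈ 803 km.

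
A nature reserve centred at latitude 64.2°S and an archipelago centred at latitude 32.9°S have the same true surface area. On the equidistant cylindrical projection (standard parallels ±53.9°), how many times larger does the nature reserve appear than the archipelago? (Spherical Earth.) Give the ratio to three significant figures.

1.93

With standard parallel φ₀ = 53.9°, the equirectangular projection gives x = Rλ cos φ₀, y = Rφ, so h = 1 and k = cos 53.9° / cos φ.
Areal scale at 64.2°: h·k = 1.000 × 1.354 = 1.354.
Areal scale at 32.9°: h·k = 1.000 × 0.7017 = 0.7017.
Ratio = 1.354/0.7017 ≈ 1.93.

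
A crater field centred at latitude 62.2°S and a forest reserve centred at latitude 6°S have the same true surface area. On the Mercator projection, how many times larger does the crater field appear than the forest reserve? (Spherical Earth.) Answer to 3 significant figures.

4.55

Mercator is conformal with k = sec φ, so areal scale = k² = sec²φ.
At 62.2°: sec²(62.2°) = 1/0.4664² = 4.597.
At 6°: sec²(6°) = 1/0.9945² = 1.011.
Ratio = 4.597/1.011 = cos²(6°)/cos²(62.2°) ≈ 4.55.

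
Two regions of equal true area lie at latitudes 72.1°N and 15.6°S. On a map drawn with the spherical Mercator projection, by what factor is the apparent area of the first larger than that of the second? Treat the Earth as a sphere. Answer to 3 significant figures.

9.82

Mercator areal scale is sec²φ.
At 72.1°: sec²(72.1°) = 1/0.3074² = 10.59.
At 15.6°: sec²(15.6°) = 1/0.9632² = 1.078.
Ratio = 10.59/1.078 = cos²(15.6°)/cos²(72.1°) ≈ 9.82.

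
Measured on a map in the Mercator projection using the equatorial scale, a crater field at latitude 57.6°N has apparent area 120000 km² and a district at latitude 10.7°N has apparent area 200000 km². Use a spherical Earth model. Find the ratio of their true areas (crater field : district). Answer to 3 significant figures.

Mercator's areal exaggeration is sec²φ; hence true area = (apparent area) · cos²φ.
True area of crater field: 120000 × cos²(57.6°) = 120000 × 0.2871 = 34450 km².
True area of district: 200000 × cos²(10.7°) = 200000 × 0.9655 = 193100 km².
Ratio = 34450 / 193100 ≈ 0.178.

0.178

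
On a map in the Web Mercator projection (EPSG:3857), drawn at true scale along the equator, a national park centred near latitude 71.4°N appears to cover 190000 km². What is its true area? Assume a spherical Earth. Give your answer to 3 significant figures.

The Mercator projection is conformal; its linear scale factor is the same in every direction and equals sec φ = 1/cos φ.
Areal scale = k² = sec²φ = 1/cos²(71.4°) = 1/0.3190² = 9.829.
True area = apparent / (areal scale) = 190000 / 9.829 ≈ 19300 km².

19300 km²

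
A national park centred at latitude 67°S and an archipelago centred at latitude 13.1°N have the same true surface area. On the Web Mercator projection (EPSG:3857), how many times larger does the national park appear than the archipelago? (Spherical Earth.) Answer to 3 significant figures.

Mercator is conformal with k = sec φ, so areal scale = k² = sec²φ.
At 67°: sec²(67°) = 1/0.3907² = 6.550.
At 13.1°: sec²(13.1°) = 1/0.9740² = 1.054.
Ratio = 6.550/1.054 = cos²(13.1°)/cos²(67°) ≈ 6.21.

6.21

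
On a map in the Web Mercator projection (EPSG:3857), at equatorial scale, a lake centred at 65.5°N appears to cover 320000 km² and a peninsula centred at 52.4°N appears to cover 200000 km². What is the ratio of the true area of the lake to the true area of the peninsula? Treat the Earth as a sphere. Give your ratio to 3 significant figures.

Since Mercator area scale is 1/cos²φ, the true area equals the apparent area multiplied by cos²φ.
True area of lake: 320000 × cos²(65.5°) = 320000 × 0.1720 = 55030 km².
True area of peninsula: 200000 × cos²(52.4°) = 200000 × 0.3723 = 74460 km².
Ratio = 55030 / 74460 ≈ 0.739.

0.739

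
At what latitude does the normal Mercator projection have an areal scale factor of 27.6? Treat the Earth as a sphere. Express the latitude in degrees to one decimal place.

Mercator areal scale is sec²φ.
sec²φ = 27.6  ⇒  cos²φ = 0.03623  ⇒  cos φ = 0.1903.
φ = arccos(0.1903) ≈ 79.0°.

79.0°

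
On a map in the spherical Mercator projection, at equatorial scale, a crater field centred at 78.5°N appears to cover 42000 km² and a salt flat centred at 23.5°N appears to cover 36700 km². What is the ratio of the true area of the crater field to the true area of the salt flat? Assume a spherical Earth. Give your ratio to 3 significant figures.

On Mercator the areal scale is sec²φ, so true area = apparent × cos²φ.
True area of crater field: 42000 × cos²(78.5°) = 42000 × 0.03975 = 1669 km².
True area of salt flat: 36700 × cos²(23.5°) = 36700 × 0.8410 = 30860 km².
Ratio = 1669 / 30860 ≈ 0.0541.

0.0541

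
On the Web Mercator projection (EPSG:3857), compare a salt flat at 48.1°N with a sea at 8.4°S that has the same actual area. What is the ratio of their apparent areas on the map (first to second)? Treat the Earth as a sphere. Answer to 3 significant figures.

2.19

Mercator areal scale is sec²φ.
At 48.1°: sec²(48.1°) = 1/0.6678² = 2.242.
At 8.4°: sec²(8.4°) = 1/0.9893² = 1.022.
Ratio = 2.242/1.022 = cos²(8.4°)/cos²(48.1°) ≈ 2.19.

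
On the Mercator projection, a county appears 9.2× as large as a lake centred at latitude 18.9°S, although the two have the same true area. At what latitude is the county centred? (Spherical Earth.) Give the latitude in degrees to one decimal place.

For equal true areas on Mercator, apparent areas scale as sec²φ, so the ratio is cos²φ₂ / cos²φ₁.
cos²φ₂ / cos²φ₁ = 9.2  ⇒  cos φ₁ = cos 18.9° / √9.2 = 0.9461/3.033 = 0.3119.
φ₁ = arccos(0.3119) ≈ 71.8°.

71.8°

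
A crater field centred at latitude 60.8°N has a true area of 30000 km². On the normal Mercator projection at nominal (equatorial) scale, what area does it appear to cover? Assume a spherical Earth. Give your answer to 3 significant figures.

126000 km²

For Mercator, h = k = sec φ (a conformal cylindrical projection has a single point scale, 1/cos φ).
Areal scale = k² = sec²φ = 1/cos²(60.8°) = 1/0.4879² = 4.202.
Apparent area = 30000 × 4.202 ≈ 126000 km².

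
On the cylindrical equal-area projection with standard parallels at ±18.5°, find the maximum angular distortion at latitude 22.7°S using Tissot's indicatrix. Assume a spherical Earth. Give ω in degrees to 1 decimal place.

Cylindrical equal-area (φ₀ = 18.5°): h = cos φ / cos 18.5° along meridians, k = cos 18.5° / cos φ along parallels; h·k = 1.
At 22.7°: h = 0.9728, k = 1.028; principal scales a = 1.028, b = 0.9728.
sin(ω/2) = (a − b)/(a + b) = 0.05514/2.001 = 0.02756, so ω = 2 arcsin(0.02756) ≈ 3.2°.

3.2°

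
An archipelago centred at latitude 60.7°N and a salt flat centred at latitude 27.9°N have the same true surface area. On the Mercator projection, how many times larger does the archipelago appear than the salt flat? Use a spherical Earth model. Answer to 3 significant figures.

3.26

On Mercator, area is exaggerated by sec²φ = 1/cos²φ.
At 60.7°: sec²(60.7°) = 1/0.4894² = 4.175.
At 27.9°: sec²(27.9°) = 1/0.8838² = 1.280.
Ratio = 4.175/1.280 = cos²(27.9°)/cos²(60.7°) ≈ 3.26.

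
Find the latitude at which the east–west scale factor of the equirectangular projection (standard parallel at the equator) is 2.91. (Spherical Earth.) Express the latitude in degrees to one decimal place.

69.9°

Plate carrée: h = 1, k = sec φ along parallels.
sec φ = 2.91  ⇒  cos φ = 0.3436  ⇒  φ ≈ 69.9°.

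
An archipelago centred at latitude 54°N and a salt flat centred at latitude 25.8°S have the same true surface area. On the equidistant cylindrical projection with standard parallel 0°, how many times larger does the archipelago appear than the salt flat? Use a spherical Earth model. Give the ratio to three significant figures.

Plate carrée maps x = Rλ, y = Rφ. The meridian scale is h = 1 and the parallel scale is k = 1/cos φ = sec φ.
Areal scale at 54°: h·k = 1.000 × 1.701 = 1.701.
Areal scale at 25.8°: h·k = 1.000 × 1.111 = 1.111.
Ratio = 1.701/1.111 ≈ 1.53.

1.53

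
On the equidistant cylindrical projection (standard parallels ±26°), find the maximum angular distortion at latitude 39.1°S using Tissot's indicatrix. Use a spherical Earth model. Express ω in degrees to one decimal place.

The equidistant cylindrical projection with φ₀ = 26° has h = 1 (meridians true) and k = cos φ₀ / cos φ along parallels.
At 39.1°: h = 1.000, k = 1.158; principal scales a = 1.158, b = 1.000.
sin(ω/2) = (a − b)/(a + b) = 0.1582/2.158 = 0.07329, so ω = 2 arcsin(0.07329) ≈ 8.4°.

8.4°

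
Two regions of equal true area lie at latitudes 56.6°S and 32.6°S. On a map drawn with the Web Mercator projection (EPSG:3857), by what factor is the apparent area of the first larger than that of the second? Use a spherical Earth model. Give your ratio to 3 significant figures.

2.34

Mercator areal scale is sec²φ.
At 56.6°: sec²(56.6°) = 1/0.5505² = 3.300.
At 32.6°: sec²(32.6°) = 1/0.8425² = 1.409.
Ratio = 3.300/1.409 = cos²(32.6°)/cos²(56.6°) ≈ 2.34.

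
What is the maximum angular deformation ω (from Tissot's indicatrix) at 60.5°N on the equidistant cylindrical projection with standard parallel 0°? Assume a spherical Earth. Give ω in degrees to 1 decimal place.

39.8°

In the plate carrée (x = Rλ, y = Rφ), meridians are true-scale (h = 1) and parallels are stretched by k = sec φ.
At 60.5°: h = 1.000, k = 2.031; principal scales a = 2.031, b = 1.000.
sin(ω/2) = (a − b)/(a + b) = 1.031/3.031 = 0.3401, so ω = 2 arcsin(0.3401) ≈ 39.8°.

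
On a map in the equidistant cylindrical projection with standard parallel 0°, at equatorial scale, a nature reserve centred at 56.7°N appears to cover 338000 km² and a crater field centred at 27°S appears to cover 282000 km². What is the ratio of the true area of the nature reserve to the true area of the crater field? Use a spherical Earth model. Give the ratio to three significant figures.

On the plate carrée, areal scale = h·k = 1 × sec φ, so true area = apparent × cos φ.
True area of nature reserve: 338000 × cos(56.7°) = 338000 × 0.5490 = 185600 km².
True area of crater field: 282000 × cos(27°) = 282000 × 0.8910 = 251300 km².
Ratio = 185600 / 251300 ≈ 0.739.

0.739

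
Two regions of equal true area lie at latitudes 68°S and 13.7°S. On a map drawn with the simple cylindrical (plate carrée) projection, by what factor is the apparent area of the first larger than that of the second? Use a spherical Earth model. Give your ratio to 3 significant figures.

For the equirectangular projection with φ₀ = 0 (plate carrée), h = 1 along meridians and k = sec φ along parallels.
Areal scale at 68°: h·k = 1.000 × 2.669 = 2.669.
Areal scale at 13.7°: h·k = 1.000 × 1.029 = 1.029.
Ratio = 2.669/1.029 ≈ 2.59.

2.59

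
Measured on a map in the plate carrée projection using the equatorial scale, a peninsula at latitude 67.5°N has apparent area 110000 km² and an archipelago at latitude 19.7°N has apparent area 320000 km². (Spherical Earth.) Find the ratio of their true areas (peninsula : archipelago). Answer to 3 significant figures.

0.140

Plate carrée has h = 1 and k = sec φ, giving areal scale sec φ; true area = (apparent area) · cos φ.
True area of peninsula: 110000 × cos(67.5°) = 110000 × 0.3827 = 42100 km².
True area of archipelago: 320000 × cos(19.7°) = 320000 × 0.9415 = 301300 km².
Ratio = 42100 / 301300 ≈ 0.140.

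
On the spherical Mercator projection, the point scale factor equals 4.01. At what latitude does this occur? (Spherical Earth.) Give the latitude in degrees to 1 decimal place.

75.6°

Mercator scale is k = sec φ = 1/cos φ.
1/cos φ = 4.01  ⇒  cos φ = 0.2494  ⇒  φ = arccos(0.2494) ≈ 75.6°.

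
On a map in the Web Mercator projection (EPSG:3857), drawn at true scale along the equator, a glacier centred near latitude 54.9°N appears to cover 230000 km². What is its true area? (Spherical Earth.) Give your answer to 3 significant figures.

76000 km²

Mercator is conformal, so the point scale is isotropic: h = k = sec φ = 1/cos φ.
Areal scale = k² = sec²φ = 1/cos²(54.9°) = 1/0.5750² = 3.025.
True area = apparent / (areal scale) = 230000 / 3.025 ≈ 76000 km².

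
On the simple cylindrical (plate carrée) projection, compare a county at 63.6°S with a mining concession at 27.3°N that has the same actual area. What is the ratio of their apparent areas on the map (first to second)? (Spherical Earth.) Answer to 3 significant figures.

2.00

Plate carrée maps x = Rλ, y = Rφ. The meridian scale is h = 1 and the parallel scale is k = 1/cos φ = sec φ.
Areal scale at 63.6°: h·k = 1.000 × 2.249 = 2.249.
Areal scale at 27.3°: h·k = 1.000 × 1.125 = 1.125.
Ratio = 2.249/1.125 ≈ 2.00.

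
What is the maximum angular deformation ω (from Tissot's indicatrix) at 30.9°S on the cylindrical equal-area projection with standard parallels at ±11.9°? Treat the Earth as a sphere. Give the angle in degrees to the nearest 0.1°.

15.0°

Cylindrical equal-area (φ₀ = 11.9°): h = cos φ / cos 11.9° along meridians, k = cos 11.9° / cos φ along parallels; h·k = 1.
At 30.9°: h = 0.8769, k = 1.140; principal scales a = 1.140, b = 0.8769.
sin(ω/2) = (a − b)/(a + b) = 0.2635/2.017 = 0.1306, so ω = 2 arcsin(0.1306) ≈ 15.0°.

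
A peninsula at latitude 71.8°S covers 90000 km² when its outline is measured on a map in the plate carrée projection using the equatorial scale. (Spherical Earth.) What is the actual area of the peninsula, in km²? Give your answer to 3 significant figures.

Plate carrée maps x = Rλ, y = Rφ. The meridian scale is h = 1 and the parallel scale is k = 1/cos φ = sec φ.
Areal scale = h·k = 1 × sec φ; at 71.8°, h = 1.000, k = 3.202, so h·k = 3.202.
True area = apparent / (areal scale) = 90000 / 3.202 ≈ 28100 km².

28100 km²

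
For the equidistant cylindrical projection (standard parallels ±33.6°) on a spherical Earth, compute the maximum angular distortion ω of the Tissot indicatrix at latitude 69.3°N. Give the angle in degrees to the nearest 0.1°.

In the equirectangular projection with standard parallel φ₀ = 33.6° (x = Rλ cos φ₀, y = Rφ), meridians are true-scale (h = 1) and the parallel scale is k = cos φ₀ / cos φ.
At 69.3°: h = 1.000, k = 2.356; principal scales a = 2.356, b = 1.000.
sin(ω/2) = (a − b)/(a + b) = 1.356/3.356 = 0.4041, so ω = 2 arcsin(0.4041) ≈ 47.7°.

47.7°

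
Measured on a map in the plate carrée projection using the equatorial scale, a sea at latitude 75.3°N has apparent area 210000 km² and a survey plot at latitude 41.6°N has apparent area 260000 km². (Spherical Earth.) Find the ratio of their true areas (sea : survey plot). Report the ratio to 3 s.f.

0.274

On the plate carrée, areal scale = h·k = 1 × sec φ, so true area = apparent × cos φ.
True area of sea: 210000 × cos(75.3°) = 210000 × 0.2538 = 53290 km².
True area of survey plot: 260000 × cos(41.6°) = 260000 × 0.7478 = 194400 km².
Ratio = 53290 / 194400 ≈ 0.274.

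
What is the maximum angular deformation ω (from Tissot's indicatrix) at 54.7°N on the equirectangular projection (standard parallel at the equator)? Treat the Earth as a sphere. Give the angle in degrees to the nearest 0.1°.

31.0°

In the plate carrée (x = Rλ, y = Rφ), meridians are true-scale (h = 1) and parallels are stretched by k = sec φ.
At 54.7°: h = 1.000, k = 1.731; principal scales a = 1.731, b = 1.000.
sin(ω/2) = (a − b)/(a + b) = 0.7305/2.731 = 0.2675, so ω = 2 arcsin(0.2675) ≈ 31.0°.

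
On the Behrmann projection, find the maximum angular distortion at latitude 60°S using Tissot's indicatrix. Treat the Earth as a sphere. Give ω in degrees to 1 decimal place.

Behrmann is a cylindrical equal-area projection with standard parallels at ±30°. A cylindrical equal-area projection with standard parallel φ₀ has meridian scale h = cos φ / cos φ₀ and parallel scale k = cos φ₀ / cos φ (so areas are preserved, h·k = 1).
At 60°: h = 0.5774, k = 1.732; principal scales a = 1.732, b = 0.5774.
sin(ω/2) = (a − b)/(a + b) = 1.155/2.309 = 0.5000, so ω = 2 arcsin(0.5000) ≈ 60.0°.

60.0°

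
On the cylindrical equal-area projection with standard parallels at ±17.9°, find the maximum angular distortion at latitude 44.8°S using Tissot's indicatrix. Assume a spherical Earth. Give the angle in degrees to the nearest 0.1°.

33.2°

For cylindrical equal-area with standard parallel φ₀, h = cos φ / cos φ₀ and k = cos φ₀ / cos φ, so h·k = 1.
At 44.8°: h = 0.7457, k = 1.341; principal scales a = 1.341, b = 0.7457.
sin(ω/2) = (a − b)/(a + b) = 0.5954/2.087 = 0.2853, so ω = 2 arcsin(0.2853) ≈ 33.2°.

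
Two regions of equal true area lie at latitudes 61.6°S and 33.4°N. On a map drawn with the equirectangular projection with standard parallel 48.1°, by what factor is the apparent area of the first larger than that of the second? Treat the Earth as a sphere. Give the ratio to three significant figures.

The equidistant cylindrical projection with φ₀ = 48.1° has h = 1 (meridians true) and k = cos φ₀ / cos φ along parallels.
Areal scale at 61.6°: h·k = 1.000 × 1.404 = 1.404.
Areal scale at 33.4°: h·k = 1.000 × 0.7999 = 0.7999.
Ratio = 1.404/0.7999 ≈ 1.76.

1.76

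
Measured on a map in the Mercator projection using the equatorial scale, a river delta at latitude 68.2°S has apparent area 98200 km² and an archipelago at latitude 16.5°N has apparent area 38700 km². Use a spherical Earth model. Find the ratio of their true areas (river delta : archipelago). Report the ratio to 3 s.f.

On Mercator the areal scale is sec²φ, so true area = apparent × cos²φ.
True area of river delta: 98200 × cos²(68.2°) = 98200 × 0.1379 = 13540 km².
True area of archipelago: 38700 × cos²(16.5°) = 38700 × 0.9193 = 35580 km².
Ratio = 13540 / 35580 ≈ 0.381.

0.381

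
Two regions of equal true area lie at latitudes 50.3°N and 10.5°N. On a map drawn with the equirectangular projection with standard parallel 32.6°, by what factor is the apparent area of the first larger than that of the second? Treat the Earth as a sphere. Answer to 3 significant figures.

The equidistant cylindrical projection with φ₀ = 32.6° has h = 1 (meridians true) and k = cos φ₀ / cos φ along parallels.
Areal scale at 50.3°: h·k = 1.000 × 1.319 = 1.319.
Areal scale at 10.5°: h·k = 1.000 × 0.8568 = 0.8568.
Ratio = 1.319/0.8568 ≈ 1.54.

1.54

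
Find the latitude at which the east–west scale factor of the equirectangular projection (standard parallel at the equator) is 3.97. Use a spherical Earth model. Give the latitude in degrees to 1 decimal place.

75.4°

Plate carrée: h = 1, k = sec φ along parallels.
sec φ = 3.97  ⇒  cos φ = 0.2519  ⇒  φ ≈ 75.4°.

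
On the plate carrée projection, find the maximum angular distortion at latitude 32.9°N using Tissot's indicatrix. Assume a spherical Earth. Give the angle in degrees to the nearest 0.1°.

10.0°

For the equirectangular projection with φ₀ = 0 (plate carrée), h = 1 along meridians and k = sec φ along parallels.
At 32.9°: h = 1.000, k = 1.191; principal scales a = 1.191, b = 1.000.
sin(ω/2) = (a − b)/(a + b) = 0.1910/2.191 = 0.08718, so ω = 2 arcsin(0.08718) ≈ 10.0°.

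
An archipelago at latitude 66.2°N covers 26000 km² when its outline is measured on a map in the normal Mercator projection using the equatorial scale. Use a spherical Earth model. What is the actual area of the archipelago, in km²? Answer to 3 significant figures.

4230 km²

Mercator is conformal, so the point scale is isotropic: h = k = sec φ = 1/cos φ.
Areal scale = k² = sec²φ = 1/cos²(66.2°) = 1/0.4035² = 6.141.
True area = apparent / (areal scale) = 26000 / 6.141 ≈ 4230 km².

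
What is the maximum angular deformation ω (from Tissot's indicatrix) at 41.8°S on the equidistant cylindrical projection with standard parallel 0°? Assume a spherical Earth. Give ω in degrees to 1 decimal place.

16.8°

For the equirectangular projection with φ₀ = 0 (plate carrée), h = 1 along meridians and k = sec φ along parallels.
At 41.8°: h = 1.000, k = 1.341; principal scales a = 1.341, b = 1.000.
sin(ω/2) = (a − b)/(a + b) = 0.3414/2.341 = 0.1458, so ω = 2 arcsin(0.1458) ≈ 16.8°.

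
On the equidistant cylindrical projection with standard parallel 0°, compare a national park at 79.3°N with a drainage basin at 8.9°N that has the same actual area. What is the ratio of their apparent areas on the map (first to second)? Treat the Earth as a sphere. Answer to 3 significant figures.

In the plate carrée (x = Rλ, y = Rφ), meridians are true-scale (h = 1) and parallels are stretched by k = sec φ.
Areal scale at 79.3°: h·k = 1.000 × 5.386 = 5.386.
Areal scale at 8.9°: h·k = 1.000 × 1.012 = 1.012.
Ratio = 5.386/1.012 ≈ 5.32.

5.32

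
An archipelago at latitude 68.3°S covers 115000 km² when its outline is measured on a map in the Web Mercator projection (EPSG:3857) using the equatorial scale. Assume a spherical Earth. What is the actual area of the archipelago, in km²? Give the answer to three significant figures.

For Mercator, h = k = sec φ (a conformal cylindrical projection has a single point scale, 1/cos φ).
Areal scale = k² = sec²φ = 1/cos²(68.3°) = 1/0.3697² = 7.315.
True area = apparent / (areal scale) = 115000 / 7.315 ≈ 15700 km².

15700 km²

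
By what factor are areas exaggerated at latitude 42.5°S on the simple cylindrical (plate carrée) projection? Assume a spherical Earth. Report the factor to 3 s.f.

1.36

For the equirectangular projection with φ₀ = 0 (plate carrée), h = 1 along meridians and k = sec φ along parallels.
Areal scale = h·k = 1 × sec φ; at 42.5°, h = 1.000, k = 1.356, so h·k = 1.356.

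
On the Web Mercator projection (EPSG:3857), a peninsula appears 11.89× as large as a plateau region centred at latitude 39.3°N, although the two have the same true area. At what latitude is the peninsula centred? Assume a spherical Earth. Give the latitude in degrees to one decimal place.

77.0°

On Mercator, (apparent₁)/(apparent₂) = sec²φ₁ / sec²φ₂ when true areas are equal.
cos²φ₂ / cos²φ₁ = 11.89  ⇒  cos φ₁ = cos 39.3° / √11.89 = 0.7738/3.448 = 0.2244.
φ₁ = arccos(0.2244) ≈ 77.0°.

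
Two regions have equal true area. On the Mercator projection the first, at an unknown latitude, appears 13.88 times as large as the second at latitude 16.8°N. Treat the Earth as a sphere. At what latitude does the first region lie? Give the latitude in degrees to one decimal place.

On Mercator, (apparent₁)/(apparent₂) = sec²φ₁ / sec²φ₂ when true areas are equal.
cos²φ₂ / cos²φ₁ = 13.88  ⇒  cos φ₁ = cos 16.8° / √13.88 = 0.9573/3.726 = 0.2570.
φ₁ = arccos(0.2570) ≈ 75.1°.

75.1°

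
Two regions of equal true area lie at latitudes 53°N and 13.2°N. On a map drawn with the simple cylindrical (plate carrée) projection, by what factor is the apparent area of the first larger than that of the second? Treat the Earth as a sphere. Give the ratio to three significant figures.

In the plate carrée (x = Rλ, y = Rφ), meridians are true-scale (h = 1) and parallels are stretched by k = sec φ.
Areal scale at 53°: h·k = 1.000 × 1.662 = 1.662.
Areal scale at 13.2°: h·k = 1.000 × 1.027 = 1.027.
Ratio = 1.662/1.027 ≈ 1.62.

1.62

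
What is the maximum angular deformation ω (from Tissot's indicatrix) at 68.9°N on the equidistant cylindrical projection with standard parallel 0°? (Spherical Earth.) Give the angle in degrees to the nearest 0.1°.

Plate carrée maps x = Rλ, y = Rφ. The meridian scale is h = 1 and the parallel scale is k = 1/cos φ = sec φ.
At 68.9°: h = 1.000, k = 2.778; principal scales a = 2.778, b = 1.000.
sin(ω/2) = (a − b)/(a + b) = 1.778/3.778 = 0.4706, so ω = 2 arcsin(0.4706) ≈ 56.1°.

56.1°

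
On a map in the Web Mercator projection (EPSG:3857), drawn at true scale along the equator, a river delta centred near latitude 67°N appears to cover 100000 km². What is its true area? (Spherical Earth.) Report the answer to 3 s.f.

For Mercator, h = k = sec φ (a conformal cylindrical projection has a single point scale, 1/cos φ).
Areal scale = k² = sec²φ = 1/cos²(67°) = 1/0.3907² = 6.550.
True area = apparent / (areal scale) = 100000 / 6.550 ≈ 15300 km².

15300 km²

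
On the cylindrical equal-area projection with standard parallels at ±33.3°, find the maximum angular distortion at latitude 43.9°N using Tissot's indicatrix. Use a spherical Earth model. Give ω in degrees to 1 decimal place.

Cylindrical equal-area (φ₀ = 33.3°): h = cos φ / cos 33.3° along meridians, k = cos 33.3° / cos φ along parallels; h·k = 1.
At 43.9°: h = 0.8621, k = 1.160; principal scales a = 1.160, b = 0.8621.
sin(ω/2) = (a − b)/(a + b) = 0.2979/2.022 = 0.1473, so ω = 2 arcsin(0.1473) ≈ 16.9°.

16.9°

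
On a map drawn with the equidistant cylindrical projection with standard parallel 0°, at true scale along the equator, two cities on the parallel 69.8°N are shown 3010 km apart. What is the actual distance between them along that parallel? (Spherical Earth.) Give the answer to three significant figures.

1040 km

For the equirectangular projection with φ₀ = 0 (plate carrée), h = 1 along meridians and k = sec φ along parallels.
Along the parallel at 69.8°, map distances are exaggerated by k = sec 69.8° = 2.896.
True distance = 3010 / 2.896 = 3010 × cos 69.8° ≈ 1040 km.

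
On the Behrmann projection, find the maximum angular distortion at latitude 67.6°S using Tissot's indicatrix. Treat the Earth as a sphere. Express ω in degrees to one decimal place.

Behrmann is a cylindrical equal-area projection with standard parallels at ±30°. Cylindrical equal-area (φ₀ = 30°): h = cos φ / cos 30° along meridians, k = cos 30° / cos φ along parallels; h·k = 1.
At 67.6°: h = 0.4400, k = 2.273; principal scales a = 2.273, b = 0.4400.
sin(ω/2) = (a − b)/(a + b) = 1.833/2.713 = 0.6756, so ω = 2 arcsin(0.6756) ≈ 85.0°.

85.0°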